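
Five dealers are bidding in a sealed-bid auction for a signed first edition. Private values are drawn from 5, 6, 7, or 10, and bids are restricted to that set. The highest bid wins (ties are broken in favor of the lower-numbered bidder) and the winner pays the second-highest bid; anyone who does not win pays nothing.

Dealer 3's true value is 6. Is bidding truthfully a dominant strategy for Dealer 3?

Yes

Check each profile of the others' bids and compare truth against every alternative bid.
Others bid (5, 5, 5, 5): truth gives 1, best alternative gives 1.
Others bid (5, 5, 5, 6): truth gives 0, best alternative gives 0.
Others bid (5, 5, 5, 7): truth gives 0, best alternative gives 0.
Others bid (5, 5, 5, 10): truth gives 0, best alternative gives 0.
Others bid (5, 5, 6, 5): truth gives 0, best alternative gives 0.
Others bid (5, 5, 6, 6): truth gives 0, best alternative gives 0.
(Remaining 250 profiles checked similarly; truth is weakly best in each.)
In every case the truthful bid is at least as good as any alternative, so it is a dominant strategy.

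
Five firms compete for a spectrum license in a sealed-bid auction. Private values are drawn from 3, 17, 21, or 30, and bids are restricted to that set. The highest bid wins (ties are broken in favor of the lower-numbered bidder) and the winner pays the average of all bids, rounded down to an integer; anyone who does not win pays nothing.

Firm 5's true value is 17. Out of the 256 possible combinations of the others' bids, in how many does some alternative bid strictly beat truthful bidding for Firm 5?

Others bid (3, 3, 3, 17): truth gives 0; bid 21 gives 8 > 0. Violating.
Others bid (3, 3, 3, 21): truth gives 0; bid 30 gives 5 > 0. Violating.
Others bid (3, 3, 17, 3): truth gives 0; bid 21 gives 8 > 0. Violating.
Others bid (3, 3, 17, 17): truth gives 0; bid 21 gives 5 > 0. Violating.
Others bid (3, 3, 3, 3): truth gives 12; no alternative beats it.
Others bid (3, 3, 3, 30): truth gives 0; no alternative beats it.
(Checking all 256 profiles: 36 have a profitable deviation, 220 do not.)

36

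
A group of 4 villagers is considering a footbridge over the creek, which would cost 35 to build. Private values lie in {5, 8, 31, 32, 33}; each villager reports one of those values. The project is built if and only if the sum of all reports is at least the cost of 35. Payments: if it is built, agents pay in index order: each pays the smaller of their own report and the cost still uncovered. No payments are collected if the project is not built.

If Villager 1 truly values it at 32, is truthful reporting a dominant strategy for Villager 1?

Consider the case where Villager 2 reports 5, Villager 3 reports 5 and Villager 4 reports 5.
Truthful report 32: project built, pays 32, utility 32 - 32 = 0.
Report 31 instead: project built, pays 31, utility 32 - 31 = 1.
Since 1 > 0, reporting 31 is strictly better here, so truthful reporting is not dominant.

No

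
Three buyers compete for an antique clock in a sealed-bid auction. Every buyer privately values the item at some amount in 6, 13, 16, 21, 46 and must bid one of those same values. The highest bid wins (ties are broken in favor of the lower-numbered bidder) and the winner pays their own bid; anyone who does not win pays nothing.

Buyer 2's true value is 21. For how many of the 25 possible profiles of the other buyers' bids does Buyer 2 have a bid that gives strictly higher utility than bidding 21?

Others bid (6, 6): truth gives 0; bid 13 gives 8 > 0. Violating.
Others bid (6, 13): truth gives 0; bid 13 gives 8 > 0. Violating.
Others bid (6, 16): truth gives 0; bid 16 gives 5 > 0. Violating.
Others bid (13, 6): truth gives 0; bid 16 gives 5 > 0. Violating.
Others bid (6, 21): truth gives 0; no alternative beats it.
Others bid (6, 46): truth gives 0; no alternative beats it.
(Checking all 25 profiles: 6 have a profitable deviation, 19 do not.)

6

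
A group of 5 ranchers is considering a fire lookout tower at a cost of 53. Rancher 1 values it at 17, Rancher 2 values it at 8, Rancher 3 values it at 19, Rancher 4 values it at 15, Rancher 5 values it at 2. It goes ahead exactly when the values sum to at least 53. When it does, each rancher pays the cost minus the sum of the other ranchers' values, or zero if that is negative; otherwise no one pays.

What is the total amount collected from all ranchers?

27

Total value 61 ≥ cost 53, so it is built.
Rancher 1: others sum to 44; max(0, 53 - 44) = 9.
Rancher 2: others sum to 53; max(0, 53 - 53) = 0.
Rancher 3: others sum to 42; max(0, 53 - 42) = 11.
Rancher 4: others sum to 46; max(0, 53 - 46) = 7.
Rancher 5: others sum to 59; max(0, 53 - 59) = 0.
Total collected = 9 + 0 + 11 + 7 + 0 = 27.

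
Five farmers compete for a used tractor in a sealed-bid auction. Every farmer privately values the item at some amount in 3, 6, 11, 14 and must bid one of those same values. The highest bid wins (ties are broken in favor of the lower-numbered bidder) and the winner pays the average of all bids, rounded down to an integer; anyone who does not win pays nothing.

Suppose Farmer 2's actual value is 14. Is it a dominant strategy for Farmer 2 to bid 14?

Consider the case where Farmer 1 bids 3, Farmer 3 bids 3, Farmer 4 bids 3 and Farmer 5 bids 3.
Truthful bid 14: wins, pays 5, utility 14 - 5 = 9.
Bid 6 instead: wins, pays 3, utility 14 - 3 = 11.
Since 11 > 9, bidding 6 is strictly better here, so truthful bidding is not dominant.

No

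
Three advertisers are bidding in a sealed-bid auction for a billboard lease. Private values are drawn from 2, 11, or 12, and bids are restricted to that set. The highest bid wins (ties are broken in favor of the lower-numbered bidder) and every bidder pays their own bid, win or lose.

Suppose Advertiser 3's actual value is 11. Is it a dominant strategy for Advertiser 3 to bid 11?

Consider the case where Advertiser 1 bids 2 and Advertiser 2 bids 11.
Truthful bid 11: loses but pays 11, utility -11.
Bid 2 instead: loses but pays 2, utility -2.
Since -2 > -11, bidding 2 is strictly better here, so truthful bidding is not dominant.

No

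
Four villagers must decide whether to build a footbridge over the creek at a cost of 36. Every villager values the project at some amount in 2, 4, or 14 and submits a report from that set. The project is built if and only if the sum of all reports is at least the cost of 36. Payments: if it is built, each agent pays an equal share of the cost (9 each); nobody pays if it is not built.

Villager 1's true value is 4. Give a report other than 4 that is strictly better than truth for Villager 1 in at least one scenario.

2

Suppose Villager 2 reports 4, Villager 3 reports 14 and Villager 4 reports 14.
Report 4: project built, pays 9, utility 4 - 9 = -5.
Report 2: project not built, utility 0.
So reporting 2 beats truth here (0 > -5).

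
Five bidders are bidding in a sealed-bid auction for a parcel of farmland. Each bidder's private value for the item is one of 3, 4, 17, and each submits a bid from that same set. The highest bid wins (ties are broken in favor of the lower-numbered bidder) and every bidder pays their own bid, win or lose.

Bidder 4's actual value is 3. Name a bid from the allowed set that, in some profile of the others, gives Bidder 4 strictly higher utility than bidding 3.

4

Suppose Bidder 1 bids 3, Bidder 2 bids 3, Bidder 3 bids 3 and Bidder 5 bids 3.
Bid 3: loses but pays 3, utility -3.
Bid 4: wins, pays 4, utility 3 - 4 = -1.
So bidding 4 beats truth here (-1 > -3).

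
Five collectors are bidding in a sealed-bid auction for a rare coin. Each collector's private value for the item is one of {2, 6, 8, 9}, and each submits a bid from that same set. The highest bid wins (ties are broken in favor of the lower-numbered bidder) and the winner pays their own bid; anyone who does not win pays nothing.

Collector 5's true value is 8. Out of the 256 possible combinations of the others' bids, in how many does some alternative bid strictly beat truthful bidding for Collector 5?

Others bid (2, 2, 2, 2): truth gives 0; bid 6 gives 2 > 0. Violating.
Others bid (2, 2, 2, 6): truth gives 0; no alternative beats it.
Others bid (2, 2, 2, 8): truth gives 0; no alternative beats it.
(Checking all 256 profiles: 1 has a profitable deviation, 255 do not.)

1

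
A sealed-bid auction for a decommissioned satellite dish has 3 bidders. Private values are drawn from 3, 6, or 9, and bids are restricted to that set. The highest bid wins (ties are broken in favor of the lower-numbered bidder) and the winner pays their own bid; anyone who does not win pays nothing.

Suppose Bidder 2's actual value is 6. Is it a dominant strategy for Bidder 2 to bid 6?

Check each profile of the others' bids and compare truth against every alternative bid.
Others bid (3, 3): truth gives 0, best alternative gives 0.
Others bid (3, 6): truth gives 0, best alternative gives 0.
Others bid (3, 9): truth gives 0, best alternative gives 0.
Others bid (6, 3): truth gives 0, best alternative gives 0.
Others bid (6, 6): truth gives 0, best alternative gives 0.
Others bid (6, 9): truth gives 0, best alternative gives 0.
(Remaining 3 profiles checked similarly; truth is weakly best in each.)
In every case the truthful bid is at least as good as any alternative, so it is a dominant strategy.

Yes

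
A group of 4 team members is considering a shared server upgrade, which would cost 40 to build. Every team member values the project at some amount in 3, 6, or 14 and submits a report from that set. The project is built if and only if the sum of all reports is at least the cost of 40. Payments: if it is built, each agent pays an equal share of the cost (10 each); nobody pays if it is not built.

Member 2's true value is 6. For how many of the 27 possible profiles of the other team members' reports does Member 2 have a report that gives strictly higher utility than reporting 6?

3

Others report (6, 14, 14): truth gives -4; report 3 gives 0 > -4. Violating.
Others report (14, 6, 14): truth gives -4; report 3 gives 0 > -4. Violating.
Others report (14, 14, 6): truth gives -4; report 3 gives 0 > -4. Violating.
Others report (3, 3, 3): truth gives 0; no alternative beats it.
Others report (3, 3, 6): truth gives 0; no alternative beats it.
(Checking all 27 profiles: 3 have a profitable deviation, 24 do not.)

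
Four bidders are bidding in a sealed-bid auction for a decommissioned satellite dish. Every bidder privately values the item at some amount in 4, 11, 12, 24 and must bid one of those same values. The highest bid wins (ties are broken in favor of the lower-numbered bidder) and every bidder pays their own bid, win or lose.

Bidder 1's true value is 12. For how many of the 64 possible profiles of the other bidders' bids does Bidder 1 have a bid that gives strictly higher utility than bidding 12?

Others bid (4, 4, 4): truth gives 0; bid 4 gives 8 > 0. Violating.
Others bid (4, 4, 11): truth gives 0; bid 11 gives 1 > 0. Violating.
Others bid (4, 4, 24): truth gives -12; bid 4 gives -4 > -12. Violating.
Others bid (4, 11, 4): truth gives 0; bid 11 gives 1 > 0. Violating.
Others bid (4, 4, 12): truth gives 0; no alternative beats it.
Others bid (4, 11, 12): truth gives 0; no alternative beats it.
(Checking all 64 profiles: 45 have a profitable deviation, 19 do not.)

45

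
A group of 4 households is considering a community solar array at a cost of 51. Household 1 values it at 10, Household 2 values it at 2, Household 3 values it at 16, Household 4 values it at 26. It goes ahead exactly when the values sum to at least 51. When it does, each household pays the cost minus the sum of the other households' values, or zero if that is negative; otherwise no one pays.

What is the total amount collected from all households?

43

Total value 54 ≥ cost 51, so it is built.
Household 1: others sum to 44; max(0, 51 - 44) = 7.
Household 2: others sum to 52; max(0, 51 - 52) = 0.
Household 3: others sum to 38; max(0, 51 - 38) = 13.
Household 4: others sum to 28; max(0, 51 - 28) = 23.
Total collected = 7 + 0 + 13 + 23 = 43.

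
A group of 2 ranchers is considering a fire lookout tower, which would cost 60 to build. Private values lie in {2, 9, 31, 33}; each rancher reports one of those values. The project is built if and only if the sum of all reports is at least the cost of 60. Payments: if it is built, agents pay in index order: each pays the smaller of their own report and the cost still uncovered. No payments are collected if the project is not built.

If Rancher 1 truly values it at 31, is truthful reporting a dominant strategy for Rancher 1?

Check each profile of the others' reports and compare truth against every alternative report.
Others report (2): truth gives 0, best alternative gives 0.
Others report (9): truth gives 0, best alternative gives 0.
Others report (31): truth gives 0, best alternative gives 0.
Others report (33): truth gives 0, best alternative gives 0.
In every case the truthful report is at least as good as any alternative, so it is a dominant strategy.

Yes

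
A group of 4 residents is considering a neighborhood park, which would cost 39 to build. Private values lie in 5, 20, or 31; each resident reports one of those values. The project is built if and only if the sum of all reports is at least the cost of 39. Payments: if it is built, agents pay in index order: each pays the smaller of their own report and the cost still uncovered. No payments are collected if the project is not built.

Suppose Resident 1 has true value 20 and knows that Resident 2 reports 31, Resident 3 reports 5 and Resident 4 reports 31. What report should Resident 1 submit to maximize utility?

Report 5: project built, pays 5, utility 20 - 5 = 15.
Report 20: project built, pays 20, utility 20 - 20 = 0.
Report 31: project built, pays 31, utility 20 - 31 = -11.
The best choice is 5 with utility 15.

5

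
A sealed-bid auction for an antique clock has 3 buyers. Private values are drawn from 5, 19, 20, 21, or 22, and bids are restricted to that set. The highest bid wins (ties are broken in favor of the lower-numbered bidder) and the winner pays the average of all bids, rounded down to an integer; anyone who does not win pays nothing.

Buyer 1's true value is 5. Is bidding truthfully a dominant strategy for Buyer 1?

Check each profile of the others' bids and compare truth against every alternative bid.
Others bid (19, 19): truth gives 0, best alternative gives -14.
Others bid (5, 19): truth gives 0, best alternative gives -9.
Others bid (19, 5): truth gives 0, best alternative gives -9.
Others bid (5, 5): truth gives 0, best alternative gives -4.
Others bid (5, 20): truth gives 0, best alternative gives 0.
Others bid (5, 21): truth gives 0, best alternative gives 0.
(Remaining 19 profiles checked similarly; truth is weakly best in each.)
In every case the truthful bid is at least as good as any alternative, so it is a dominant strategy.

Yes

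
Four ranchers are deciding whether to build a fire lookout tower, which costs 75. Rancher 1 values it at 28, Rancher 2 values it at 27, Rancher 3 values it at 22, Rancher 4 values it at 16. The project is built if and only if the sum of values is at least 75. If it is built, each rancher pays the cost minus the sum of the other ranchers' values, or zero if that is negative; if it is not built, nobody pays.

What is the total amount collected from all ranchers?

Total value 93 ≥ cost 75, so it is built.
Rancher 1: others sum to 65; max(0, 75 - 65) = 10.
Rancher 2: others sum to 66; max(0, 75 - 66) = 9.
Rancher 3: others sum to 71; max(0, 75 - 71) = 4.
Rancher 4: others sum to 77; max(0, 75 - 77) = 0.
Total collected = 10 + 9 + 4 + 0 = 23.

23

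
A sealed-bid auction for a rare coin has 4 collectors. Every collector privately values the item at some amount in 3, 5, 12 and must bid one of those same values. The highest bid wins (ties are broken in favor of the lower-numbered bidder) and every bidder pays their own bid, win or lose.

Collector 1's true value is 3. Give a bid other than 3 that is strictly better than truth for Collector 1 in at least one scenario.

Suppose Collector 2 bids 3, Collector 3 bids 3 and Collector 4 bids 5.
Bid 3: loses but pays 3, utility -3.
Bid 5: wins, pays 5, utility 3 - 5 = -2.
So bidding 5 beats truth here (-2 > -3).

5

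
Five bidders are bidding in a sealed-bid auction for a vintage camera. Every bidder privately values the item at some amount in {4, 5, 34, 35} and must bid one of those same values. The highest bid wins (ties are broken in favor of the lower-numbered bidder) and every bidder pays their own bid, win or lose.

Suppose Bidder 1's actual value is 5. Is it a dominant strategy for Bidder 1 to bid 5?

No

Consider the case where Bidder 2 bids 4, Bidder 3 bids 4, Bidder 4 bids 4 and Bidder 5 bids 4.
Truthful bid 5: wins, pays 5, utility 5 - 5 = 0.
Bid 4 instead: wins, pays 4, utility 5 - 4 = 1.
Since 1 > 0, bidding 4 is strictly better here, so truthful bidding is not dominant.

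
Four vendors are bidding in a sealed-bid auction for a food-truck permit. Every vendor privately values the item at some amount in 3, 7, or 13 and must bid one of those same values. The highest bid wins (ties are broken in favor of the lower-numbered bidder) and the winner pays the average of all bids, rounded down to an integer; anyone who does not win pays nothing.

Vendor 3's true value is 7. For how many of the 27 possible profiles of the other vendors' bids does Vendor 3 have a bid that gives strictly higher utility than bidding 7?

Others bid (3, 7, 3): truth gives 0; bid 13 gives 1 > 0. Violating.
Others bid (7, 3, 3): truth gives 0; bid 13 gives 1 > 0. Violating.
Others bid (3, 3, 3): truth gives 3; no alternative beats it.
Others bid (3, 3, 7): truth gives 2; no alternative beats it.
(Checking all 27 profiles: 2 have a profitable deviation, 25 do not.)

2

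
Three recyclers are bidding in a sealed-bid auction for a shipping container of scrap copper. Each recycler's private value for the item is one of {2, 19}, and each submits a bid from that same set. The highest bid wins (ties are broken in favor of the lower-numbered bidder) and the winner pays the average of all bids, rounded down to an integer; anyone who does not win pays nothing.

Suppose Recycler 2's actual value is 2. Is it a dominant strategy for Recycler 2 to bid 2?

Yes

Check each profile of the others' bids and compare truth against every alternative bid.
Others bid (2, 19): truth gives 0, best alternative gives -11.
Others bid (2, 2): truth gives 0, best alternative gives -5.
Others bid (19, 2): truth gives 0, best alternative gives 0.
Others bid (19, 19): truth gives 0, best alternative gives 0.
In every case the truthful bid is at least as good as any alternative, so it is a dominant strategy.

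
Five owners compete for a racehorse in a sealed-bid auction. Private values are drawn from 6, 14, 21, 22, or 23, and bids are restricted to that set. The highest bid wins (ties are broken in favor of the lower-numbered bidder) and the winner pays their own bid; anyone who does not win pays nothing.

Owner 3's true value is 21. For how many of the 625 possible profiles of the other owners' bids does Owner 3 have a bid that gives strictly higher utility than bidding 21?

Others bid (6, 6, 6, 6): truth gives 0; bid 14 gives 7 > 0. Violating.
Others bid (6, 6, 6, 14): truth gives 0; bid 14 gives 7 > 0. Violating.
Others bid (6, 6, 14, 6): truth gives 0; bid 14 gives 7 > 0. Violating.
Others bid (6, 6, 14, 14): truth gives 0; bid 14 gives 7 > 0. Violating.
Others bid (6, 6, 6, 21): truth gives 0; no alternative beats it.
Others bid (6, 6, 6, 22): truth gives 0; no alternative beats it.
(Checking all 625 profiles: 4 have a profitable deviation, 621 do not.)

4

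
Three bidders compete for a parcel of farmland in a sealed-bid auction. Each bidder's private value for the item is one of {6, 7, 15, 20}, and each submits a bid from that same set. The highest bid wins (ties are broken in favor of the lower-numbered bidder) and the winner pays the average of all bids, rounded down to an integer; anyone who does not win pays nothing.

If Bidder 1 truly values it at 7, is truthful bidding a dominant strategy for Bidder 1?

Yes

Check each profile of the others' bids and compare truth against every alternative bid.
Others bid (6, 7): truth gives 1, best alternative gives 0.
Others bid (7, 6): truth gives 1, best alternative gives 0.
Others bid (6, 6): truth gives 1, best alternative gives 1.
Others bid (6, 15): truth gives 0, best alternative gives 0.
Others bid (6, 20): truth gives 0, best alternative gives 0.
Others bid (7, 7): truth gives 0, best alternative gives 0.
(Remaining 10 profiles checked similarly; truth is weakly best in each.)
In every case the truthful bid is at least as good as any alternative, so it is a dominant strategy.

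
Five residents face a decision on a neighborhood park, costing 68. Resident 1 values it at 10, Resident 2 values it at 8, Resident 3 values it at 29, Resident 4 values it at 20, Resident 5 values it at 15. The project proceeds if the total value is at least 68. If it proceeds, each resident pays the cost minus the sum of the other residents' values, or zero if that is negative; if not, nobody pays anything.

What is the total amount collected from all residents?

Total value 82 ≥ cost 68, so it is built.
Resident 1: others sum to 72; max(0, 68 - 72) = 0.
Resident 2: others sum to 74; max(0, 68 - 74) = 0.
Resident 3: others sum to 53; max(0, 68 - 53) = 15.
Resident 4: others sum to 62; max(0, 68 - 62) = 6.
Resident 5: others sum to 67; max(0, 68 - 67) = 1.
Total collected = 0 + 0 + 15 + 6 + 1 = 22.

22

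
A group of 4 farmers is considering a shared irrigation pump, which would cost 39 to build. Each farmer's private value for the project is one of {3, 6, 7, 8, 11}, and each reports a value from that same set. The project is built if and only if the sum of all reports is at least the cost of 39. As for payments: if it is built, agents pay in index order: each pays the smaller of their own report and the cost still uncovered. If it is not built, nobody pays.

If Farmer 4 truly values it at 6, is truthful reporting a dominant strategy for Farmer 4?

Yes

Check each profile of the others' reports and compare truth against every alternative report.
Others report (3, 3, 3): truth gives 0, best alternative gives 0.
Others report (3, 3, 6): truth gives 0, best alternative gives 0.
Others report (3, 3, 7): truth gives 0, best alternative gives 0.
Others report (3, 3, 8): truth gives 0, best alternative gives 0.
Others report (3, 3, 11): truth gives 0, best alternative gives 0.
Others report (3, 6, 3): truth gives 0, best alternative gives 0.
(Remaining 119 profiles checked similarly; truth is weakly best in each.)
In every case the truthful report is at least as good as any alternative, so it is a dominant strategy.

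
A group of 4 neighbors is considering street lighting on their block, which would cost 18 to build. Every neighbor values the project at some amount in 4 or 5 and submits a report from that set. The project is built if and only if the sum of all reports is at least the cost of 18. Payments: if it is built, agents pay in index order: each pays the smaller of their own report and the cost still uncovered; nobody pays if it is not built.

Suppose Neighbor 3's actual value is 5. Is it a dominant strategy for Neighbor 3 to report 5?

Consider the case where Neighbor 1 reports 4, Neighbor 2 reports 5 and Neighbor 4 reports 5.
Truthful report 5: project built, pays 5, utility 5 - 5 = 0.
Report 4 instead: project built, pays 4, utility 5 - 4 = 1.
Since 1 > 0, reporting 4 is strictly better here, so truthful reporting is not dominant.

No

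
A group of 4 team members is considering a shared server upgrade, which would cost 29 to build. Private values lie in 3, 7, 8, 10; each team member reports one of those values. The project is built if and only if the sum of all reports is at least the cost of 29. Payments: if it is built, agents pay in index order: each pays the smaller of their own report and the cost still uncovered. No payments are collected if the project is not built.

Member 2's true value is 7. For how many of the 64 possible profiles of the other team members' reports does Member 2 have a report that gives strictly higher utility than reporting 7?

10

Others report (7, 10, 10): truth gives 0; report 3 gives 4 > 0. Violating.
Others report (8, 8, 10): truth gives 0; report 3 gives 4 > 0. Violating.
Others report (8, 10, 8): truth gives 0; report 3 gives 4 > 0. Violating.
Others report (8, 10, 10): truth gives 0; report 3 gives 4 > 0. Violating.
Others report (3, 3, 3): truth gives 0; no alternative beats it.
Others report (3, 3, 7): truth gives 0; no alternative beats it.
(Checking all 64 profiles: 10 have a profitable deviation, 54 do not.)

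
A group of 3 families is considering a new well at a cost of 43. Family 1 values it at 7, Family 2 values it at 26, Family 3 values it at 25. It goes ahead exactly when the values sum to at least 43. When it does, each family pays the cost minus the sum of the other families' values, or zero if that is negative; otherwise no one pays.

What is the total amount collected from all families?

Total value 58 ≥ cost 43, so it is built.
Family 1: others sum to 51; max(0, 43 - 51) = 0.
Family 2: others sum to 32; max(0, 43 - 32) = 11.
Family 3: others sum to 33; max(0, 43 - 33) = 10.
Total collected = 0 + 11 + 10 = 21.

21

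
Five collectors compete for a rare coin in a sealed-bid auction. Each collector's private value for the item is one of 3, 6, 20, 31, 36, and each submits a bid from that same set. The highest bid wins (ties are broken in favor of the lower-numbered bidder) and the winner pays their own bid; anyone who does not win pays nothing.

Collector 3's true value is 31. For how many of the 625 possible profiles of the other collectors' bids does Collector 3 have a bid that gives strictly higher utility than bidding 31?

36

Others bid (3, 3, 3, 3): truth gives 0; bid 6 gives 25 > 0. Violating.
Others bid (3, 3, 3, 6): truth gives 0; bid 6 gives 25 > 0. Violating.
Others bid (3, 3, 3, 20): truth gives 0; bid 20 gives 11 > 0. Violating.
Others bid (3, 3, 6, 3): truth gives 0; bid 6 gives 25 > 0. Violating.
Others bid (3, 3, 3, 31): truth gives 0; no alternative beats it.
Others bid (3, 3, 3, 36): truth gives 0; no alternative beats it.
(Checking all 625 profiles: 36 have a profitable deviation, 589 do not.)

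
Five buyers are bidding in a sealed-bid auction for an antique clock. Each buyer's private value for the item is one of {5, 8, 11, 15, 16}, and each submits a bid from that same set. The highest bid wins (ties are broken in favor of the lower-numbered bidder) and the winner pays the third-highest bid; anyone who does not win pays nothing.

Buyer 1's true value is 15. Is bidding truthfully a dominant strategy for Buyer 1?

Consider the case where Buyer 2 bids 5, Buyer 3 bids 5, Buyer 4 bids 5 and Buyer 5 bids 16.
Truthful bid 15: loses, pays 0, utility 0.
Bid 16 instead: wins, pays 5, utility 15 - 5 = 10.
Since 10 > 0, bidding 16 is strictly better here, so truthful bidding is not dominant.

No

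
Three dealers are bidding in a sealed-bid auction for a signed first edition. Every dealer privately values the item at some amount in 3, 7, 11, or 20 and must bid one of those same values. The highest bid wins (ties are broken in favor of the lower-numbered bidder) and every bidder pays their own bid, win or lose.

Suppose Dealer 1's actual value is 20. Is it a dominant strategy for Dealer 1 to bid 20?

No

Consider the case where Dealer 2 bids 3 and Dealer 3 bids 3.
Truthful bid 20: wins, pays 20, utility 20 - 20 = 0.
Bid 3 instead: wins, pays 3, utility 20 - 3 = 17.
Since 17 > 0, bidding 3 is strictly better here, so truthful bidding is not dominant.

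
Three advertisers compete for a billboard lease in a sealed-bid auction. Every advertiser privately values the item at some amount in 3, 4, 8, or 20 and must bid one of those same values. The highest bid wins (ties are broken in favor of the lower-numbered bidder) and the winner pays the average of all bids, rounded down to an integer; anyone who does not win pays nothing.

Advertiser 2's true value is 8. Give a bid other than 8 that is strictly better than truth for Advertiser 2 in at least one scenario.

Suppose Advertiser 1 bids 3 and Advertiser 3 bids 3.
Bid 8: wins, pays 4, utility 8 - 4 = 4.
Bid 4: wins, pays 3, utility 8 - 3 = 5.
So bidding 4 beats truth here (5 > 4).

4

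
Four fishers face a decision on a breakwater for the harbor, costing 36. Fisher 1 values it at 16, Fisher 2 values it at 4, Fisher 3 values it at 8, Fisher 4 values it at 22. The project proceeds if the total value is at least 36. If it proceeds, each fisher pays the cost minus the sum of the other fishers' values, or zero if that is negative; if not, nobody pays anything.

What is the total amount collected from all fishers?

10

Total value 50 ≥ cost 36, so it is built.
Fisher 1: others sum to 34; max(0, 36 - 34) = 2.
Fisher 2: others sum to 46; max(0, 36 - 46) = 0.
Fisher 3: others sum to 42; max(0, 36 - 42) = 0.
Fisher 4: others sum to 28; max(0, 36 - 28) = 8.
Total collected = 2 + 0 + 0 + 8 = 10.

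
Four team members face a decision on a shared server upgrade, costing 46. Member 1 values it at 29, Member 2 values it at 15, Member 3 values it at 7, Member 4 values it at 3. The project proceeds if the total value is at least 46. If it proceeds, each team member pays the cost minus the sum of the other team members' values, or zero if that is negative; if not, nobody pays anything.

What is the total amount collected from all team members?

28

Total value 54 ≥ cost 46, so it is built.
Member 1: others sum to 25; max(0, 46 - 25) = 21.
Member 2: others sum to 39; max(0, 46 - 39) = 7.
Member 3: others sum to 47; max(0, 46 - 47) = 0.
Member 4: others sum to 51; max(0, 46 - 51) = 0.
Total collected = 21 + 7 + 0 + 0 = 28.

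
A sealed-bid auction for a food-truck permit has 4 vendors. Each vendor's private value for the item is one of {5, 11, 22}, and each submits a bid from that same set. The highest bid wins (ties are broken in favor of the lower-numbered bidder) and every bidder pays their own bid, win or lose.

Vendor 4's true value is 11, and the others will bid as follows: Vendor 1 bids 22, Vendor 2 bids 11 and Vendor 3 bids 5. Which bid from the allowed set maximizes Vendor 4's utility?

Bid 5: loses but pays 5, utility -5.
Bid 11: loses but pays 11, utility -11.
Bid 22: loses but pays 22, utility -22.
The best choice is 5 with utility -5.

5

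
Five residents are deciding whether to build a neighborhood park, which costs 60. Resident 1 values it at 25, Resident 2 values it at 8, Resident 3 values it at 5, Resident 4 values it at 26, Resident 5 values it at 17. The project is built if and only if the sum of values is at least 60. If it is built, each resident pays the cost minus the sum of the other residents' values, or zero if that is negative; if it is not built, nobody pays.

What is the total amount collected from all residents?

Total value 81 ≥ cost 60, so it is built.
Resident 1: others sum to 56; max(0, 60 - 56) = 4.
Resident 2: others sum to 73; max(0, 60 - 73) = 0.
Resident 3: others sum to 76; max(0, 60 - 76) = 0.
Resident 4: others sum to 55; max(0, 60 - 55) = 5.
Resident 5: others sum to 64; max(0, 60 - 64) = 0.
Total collected = 4 + 0 + 0 + 5 + 0 = 9.

9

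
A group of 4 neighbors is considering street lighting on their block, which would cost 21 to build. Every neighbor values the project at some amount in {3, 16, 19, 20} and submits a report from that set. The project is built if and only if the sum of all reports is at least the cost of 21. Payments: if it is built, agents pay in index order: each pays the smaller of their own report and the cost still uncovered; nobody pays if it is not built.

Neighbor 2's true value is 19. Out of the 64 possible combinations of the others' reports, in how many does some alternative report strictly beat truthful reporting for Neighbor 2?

32

Others report (3, 3, 3): truth gives 1; report 16 gives 3 > 1. Violating.
Others report (3, 3, 16): truth gives 1; report 3 gives 16 > 1. Violating.
Others report (3, 3, 19): truth gives 1; report 3 gives 16 > 1. Violating.
Others report (3, 3, 20): truth gives 1; report 3 gives 16 > 1. Violating.
Others report (19, 3, 3): truth gives 17; no alternative beats it.
Others report (19, 3, 16): truth gives 17; no alternative beats it.
(Checking all 64 profiles: 32 have a profitable deviation, 32 do not.)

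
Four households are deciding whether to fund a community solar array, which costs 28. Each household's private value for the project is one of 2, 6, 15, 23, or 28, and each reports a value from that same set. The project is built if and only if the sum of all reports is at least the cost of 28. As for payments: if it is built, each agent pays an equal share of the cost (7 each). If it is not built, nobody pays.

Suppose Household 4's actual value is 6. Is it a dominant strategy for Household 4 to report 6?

No

Consider the case where Household 1 reports 2, Household 2 reports 6 and Household 3 reports 15.
Truthful report 6: project built, pays 7, utility 6 - 7 = -1.
Report 2 instead: project not built, utility 0.
Since 0 > -1, reporting 2 is strictly better here, so truthful reporting is not dominant.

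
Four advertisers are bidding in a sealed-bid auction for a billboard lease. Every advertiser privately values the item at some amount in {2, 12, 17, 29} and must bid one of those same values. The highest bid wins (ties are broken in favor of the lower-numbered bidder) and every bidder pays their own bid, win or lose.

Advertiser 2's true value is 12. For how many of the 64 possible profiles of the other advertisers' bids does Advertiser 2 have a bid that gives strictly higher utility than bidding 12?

Others bid (2, 2, 17): truth gives -12; bid 2 gives -2 > -12. Violating.
Others bid (2, 2, 29): truth gives -12; bid 2 gives -2 > -12. Violating.
Others bid (2, 12, 17): truth gives -12; bid 2 gives -2 > -12. Violating.
Others bid (2, 12, 29): truth gives -12; bid 2 gives -2 > -12. Violating.
Others bid (2, 2, 2): truth gives 0; no alternative beats it.
Others bid (2, 2, 12): truth gives 0; no alternative beats it.
(Checking all 64 profiles: 60 have a profitable deviation, 4 do not.)

60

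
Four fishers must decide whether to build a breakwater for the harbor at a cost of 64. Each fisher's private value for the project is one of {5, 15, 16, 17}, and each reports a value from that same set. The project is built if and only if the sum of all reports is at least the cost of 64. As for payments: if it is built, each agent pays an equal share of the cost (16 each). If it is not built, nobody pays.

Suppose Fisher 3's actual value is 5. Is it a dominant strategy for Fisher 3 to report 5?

Check each profile of the others' reports and compare truth against every alternative report.
Others report (15, 17, 17): truth gives 0, best alternative gives -11.
Others report (16, 16, 17): truth gives 0, best alternative gives -11.
Others report (16, 17, 16): truth gives 0, best alternative gives -11.
Others report (16, 17, 17): truth gives 0, best alternative gives -11.
Others report (17, 15, 17): truth gives 0, best alternative gives -11.
Others report (17, 16, 16): truth gives 0, best alternative gives -11.
(Remaining 58 profiles checked similarly; truth is weakly best in each.)
In every case the truthful report is at least as good as any alternative, so it is a dominant strategy.

Yes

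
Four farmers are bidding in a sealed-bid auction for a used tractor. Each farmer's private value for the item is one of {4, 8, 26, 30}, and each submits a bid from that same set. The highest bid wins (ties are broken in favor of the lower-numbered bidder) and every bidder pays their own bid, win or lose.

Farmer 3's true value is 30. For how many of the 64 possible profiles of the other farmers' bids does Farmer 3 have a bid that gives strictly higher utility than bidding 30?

Others bid (4, 4, 4): truth gives 0; bid 8 gives 22 > 0. Violating.
Others bid (4, 4, 8): truth gives 0; bid 8 gives 22 > 0. Violating.
Others bid (4, 4, 26): truth gives 0; bid 26 gives 4 > 0. Violating.
Others bid (4, 8, 4): truth gives 0; bid 26 gives 4 > 0. Violating.
Others bid (4, 4, 30): truth gives 0; no alternative beats it.
Others bid (4, 8, 30): truth gives 0; no alternative beats it.
(Checking all 64 profiles: 40 have a profitable deviation, 24 do not.)

40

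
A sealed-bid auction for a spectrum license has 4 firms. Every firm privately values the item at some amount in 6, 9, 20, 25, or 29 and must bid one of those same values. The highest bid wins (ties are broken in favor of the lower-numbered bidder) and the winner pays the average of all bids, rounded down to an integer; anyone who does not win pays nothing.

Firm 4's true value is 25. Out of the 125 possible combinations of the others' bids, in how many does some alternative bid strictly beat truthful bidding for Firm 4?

Others bid (6, 6, 6): truth gives 15; bid 9 gives 19 > 15. Violating.
Others bid (6, 6, 9): truth gives 14; bid 20 gives 15 > 14. Violating.
Others bid (6, 6, 25): truth gives 0; bid 29 gives 9 > 0. Violating.
Others bid (6, 9, 6): truth gives 14; bid 20 gives 15 > 14. Violating.
Others bid (6, 6, 20): truth gives 11; no alternative beats it.
Others bid (6, 6, 29): truth gives 0; no alternative beats it.
(Checking all 125 profiles: 44 have a profitable deviation, 81 do not.)

44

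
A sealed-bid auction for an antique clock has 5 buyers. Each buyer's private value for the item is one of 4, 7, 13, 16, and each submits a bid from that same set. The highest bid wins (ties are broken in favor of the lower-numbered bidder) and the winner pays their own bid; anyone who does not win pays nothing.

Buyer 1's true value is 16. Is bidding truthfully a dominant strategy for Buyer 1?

No

Consider the case where Buyer 2 bids 4, Buyer 3 bids 4, Buyer 4 bids 4 and Buyer 5 bids 4.
Truthful bid 16: wins, pays 16, utility 16 - 16 = 0.
Bid 4 instead: wins, pays 4, utility 16 - 4 = 12.
Since 12 > 0, bidding 4 is strictly better here, so truthful bidding is not dominant.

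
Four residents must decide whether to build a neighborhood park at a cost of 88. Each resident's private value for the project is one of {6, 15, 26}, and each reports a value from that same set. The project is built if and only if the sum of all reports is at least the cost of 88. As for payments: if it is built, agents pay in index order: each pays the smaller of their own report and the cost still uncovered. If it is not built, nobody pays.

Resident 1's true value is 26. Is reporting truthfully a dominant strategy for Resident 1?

No

Consider the case where Resident 2 reports 26, Resident 3 reports 26 and Resident 4 reports 26.
Truthful report 26: project built, pays 26, utility 26 - 26 = 0.
Report 15 instead: project built, pays 15, utility 26 - 15 = 11.
Since 11 > 0, reporting 15 is strictly better here, so truthful reporting is not dominant.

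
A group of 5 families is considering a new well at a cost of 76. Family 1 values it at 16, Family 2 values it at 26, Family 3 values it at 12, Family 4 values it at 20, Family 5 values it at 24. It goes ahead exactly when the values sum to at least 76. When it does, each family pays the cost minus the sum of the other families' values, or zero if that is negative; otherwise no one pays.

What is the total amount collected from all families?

Total value 98 ≥ cost 76, so it is built.
Family 1: others sum to 82; max(0, 76 - 82) = 0.
Family 2: others sum to 72; max(0, 76 - 72) = 4.
Family 3: others sum to 86; max(0, 76 - 86) = 0.
Family 4: others sum to 78; max(0, 76 - 78) = 0.
Family 5: others sum to 74; max(0, 76 - 74) = 2.
Total collected = 0 + 4 + 0 + 0 + 2 = 6.

6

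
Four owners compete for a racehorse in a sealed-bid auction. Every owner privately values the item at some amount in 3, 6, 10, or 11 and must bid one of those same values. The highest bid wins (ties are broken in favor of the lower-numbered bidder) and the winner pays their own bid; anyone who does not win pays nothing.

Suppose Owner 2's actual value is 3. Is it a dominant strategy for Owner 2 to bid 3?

Check each profile of the others' bids and compare truth against every alternative bid.
Others bid (3, 3, 3): truth gives 0, best alternative gives -3.
Others bid (3, 3, 6): truth gives 0, best alternative gives -3.
Others bid (3, 6, 3): truth gives 0, best alternative gives -3.
Others bid (3, 6, 6): truth gives 0, best alternative gives -3.
Others bid (3, 3, 10): truth gives 0, best alternative gives 0.
Others bid (3, 3, 11): truth gives 0, best alternative gives 0.
(Remaining 58 profiles checked similarly; truth is weakly best in each.)
In every case the truthful bid is at least as good as any alternative, so it is a dominant strategy.

Yes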